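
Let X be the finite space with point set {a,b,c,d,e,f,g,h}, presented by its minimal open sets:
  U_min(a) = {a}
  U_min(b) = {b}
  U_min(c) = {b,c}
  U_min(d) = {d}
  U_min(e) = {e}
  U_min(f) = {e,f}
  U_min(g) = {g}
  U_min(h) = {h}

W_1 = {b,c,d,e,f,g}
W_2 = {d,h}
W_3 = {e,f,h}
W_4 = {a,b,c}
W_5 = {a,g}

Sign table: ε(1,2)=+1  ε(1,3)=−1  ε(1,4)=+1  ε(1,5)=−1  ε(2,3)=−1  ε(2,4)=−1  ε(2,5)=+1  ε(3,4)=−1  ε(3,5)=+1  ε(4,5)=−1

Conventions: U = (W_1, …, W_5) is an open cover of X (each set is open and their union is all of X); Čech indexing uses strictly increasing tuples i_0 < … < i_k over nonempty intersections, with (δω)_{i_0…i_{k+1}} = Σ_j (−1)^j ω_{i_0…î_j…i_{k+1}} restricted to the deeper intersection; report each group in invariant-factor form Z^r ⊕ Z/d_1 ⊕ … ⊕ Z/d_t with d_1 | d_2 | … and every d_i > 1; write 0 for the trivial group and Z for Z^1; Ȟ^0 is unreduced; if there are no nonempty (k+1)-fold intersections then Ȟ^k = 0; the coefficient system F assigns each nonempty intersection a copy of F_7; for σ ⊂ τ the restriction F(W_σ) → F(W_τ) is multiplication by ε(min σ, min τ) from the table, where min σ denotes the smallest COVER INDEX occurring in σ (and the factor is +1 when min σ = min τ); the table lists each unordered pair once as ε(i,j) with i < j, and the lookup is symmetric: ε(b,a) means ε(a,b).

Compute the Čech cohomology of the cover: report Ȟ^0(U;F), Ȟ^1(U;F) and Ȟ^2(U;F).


nerve of the cover:
  W12={d} W13={e,f} W14={b,c} W15={g} W23={h} W45={a}
C dims 5,6; δ0: rk_F7 4
Ȟ^0 = (5 − 4) − 0 = 1, so Ȟ^0 ≅ Z/7
Ȟ^1 = (6 − 0) − 4 = 2, so Ȟ^1 ≅ Z/7 ⊕ Z/7
Ȟ^2 = (0 − 0) − 0 = 0, so Ȟ^2 ≅ 0

Ȟ^0 = Z/7, Ȟ^1 = Z/7 ⊕ Z/7 and Ȟ^2 = 0


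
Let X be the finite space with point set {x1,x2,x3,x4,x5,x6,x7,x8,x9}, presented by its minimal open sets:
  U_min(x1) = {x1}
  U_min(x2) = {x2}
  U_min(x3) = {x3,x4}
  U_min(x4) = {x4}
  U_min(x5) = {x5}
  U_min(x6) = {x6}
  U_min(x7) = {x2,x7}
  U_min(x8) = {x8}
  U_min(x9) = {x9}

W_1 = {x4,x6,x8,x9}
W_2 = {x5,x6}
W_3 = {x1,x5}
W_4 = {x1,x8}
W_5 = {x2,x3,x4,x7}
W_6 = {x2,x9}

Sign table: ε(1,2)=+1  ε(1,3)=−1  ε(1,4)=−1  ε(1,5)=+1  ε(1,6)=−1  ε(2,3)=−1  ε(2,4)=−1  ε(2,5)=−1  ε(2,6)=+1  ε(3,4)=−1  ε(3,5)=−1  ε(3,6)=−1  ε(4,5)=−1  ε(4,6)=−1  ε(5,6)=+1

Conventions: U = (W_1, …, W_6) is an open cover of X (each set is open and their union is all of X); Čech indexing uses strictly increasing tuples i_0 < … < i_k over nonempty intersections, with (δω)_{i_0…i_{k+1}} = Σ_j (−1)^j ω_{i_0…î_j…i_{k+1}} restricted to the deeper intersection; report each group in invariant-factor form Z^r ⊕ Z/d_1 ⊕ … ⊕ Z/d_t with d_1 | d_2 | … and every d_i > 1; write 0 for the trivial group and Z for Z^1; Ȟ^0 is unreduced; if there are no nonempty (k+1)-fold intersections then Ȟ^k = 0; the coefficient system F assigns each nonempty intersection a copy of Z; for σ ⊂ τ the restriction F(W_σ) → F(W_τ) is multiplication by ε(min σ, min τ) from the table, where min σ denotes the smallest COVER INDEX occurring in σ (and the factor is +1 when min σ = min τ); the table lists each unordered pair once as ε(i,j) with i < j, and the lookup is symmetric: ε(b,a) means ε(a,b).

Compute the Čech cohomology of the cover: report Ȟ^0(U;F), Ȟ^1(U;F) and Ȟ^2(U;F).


nonempty intersections:
  W12={x6} W14={x8} W15={x4} W16={x9} W23={x5} W34={x1} W56={x2}
C dims 6,7; δ0: rk 6, SNF 1^5·2
Ȟ^0: (6−6)−0=0 ⇒ 0
Ȟ^1: (7−0)−6=1 plus torsion [2] ⇒ Z ⊕ Z/2
Ȟ^2: (0−0)−0=0 ⇒ 0

Ȟ^0 ≅ 0, Ȟ^1 ≅ Z ⊕ Z/2, Ȟ^2 ≅ 0


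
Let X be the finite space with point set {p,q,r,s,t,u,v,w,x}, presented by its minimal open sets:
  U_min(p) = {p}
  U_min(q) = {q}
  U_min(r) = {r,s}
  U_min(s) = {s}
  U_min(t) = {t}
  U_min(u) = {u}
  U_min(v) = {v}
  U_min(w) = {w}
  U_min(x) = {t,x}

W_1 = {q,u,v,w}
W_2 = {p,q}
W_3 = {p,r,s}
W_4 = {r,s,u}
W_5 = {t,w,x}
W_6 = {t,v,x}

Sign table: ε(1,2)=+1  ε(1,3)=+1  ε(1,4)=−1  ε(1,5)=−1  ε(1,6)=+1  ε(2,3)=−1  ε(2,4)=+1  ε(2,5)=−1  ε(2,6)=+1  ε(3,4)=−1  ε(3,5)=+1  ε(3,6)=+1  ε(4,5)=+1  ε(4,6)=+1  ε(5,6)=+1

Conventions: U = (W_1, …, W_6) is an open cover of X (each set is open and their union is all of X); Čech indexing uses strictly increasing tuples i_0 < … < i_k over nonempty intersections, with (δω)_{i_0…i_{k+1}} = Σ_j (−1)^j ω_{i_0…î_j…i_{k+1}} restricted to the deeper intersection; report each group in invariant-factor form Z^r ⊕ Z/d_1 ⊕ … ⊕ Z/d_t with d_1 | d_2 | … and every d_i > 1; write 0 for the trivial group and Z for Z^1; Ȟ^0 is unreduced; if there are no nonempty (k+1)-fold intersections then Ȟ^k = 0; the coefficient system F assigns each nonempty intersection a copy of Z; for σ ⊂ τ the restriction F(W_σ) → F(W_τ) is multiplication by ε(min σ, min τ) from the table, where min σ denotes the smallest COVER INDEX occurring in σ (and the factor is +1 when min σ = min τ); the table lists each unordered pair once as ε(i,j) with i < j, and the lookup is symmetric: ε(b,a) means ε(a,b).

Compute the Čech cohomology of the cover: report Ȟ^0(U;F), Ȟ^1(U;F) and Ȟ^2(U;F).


Ȟ^0 = 0; Ȟ^1 = Z ⊕ Z/2; Ȟ^2 = 0

nonempty intersections:
  W12={q} W14={u} W15={w} W16={v} W23={p} W34={r,s} W56={t,x}
C dims 6,7; δ0: rk 6, SNF 1^5·2
Ȟ^0: (6−6)−0=0 ⇒ 0
Ȟ^1: (7−0)−6=1 plus torsion [2] ⇒ Z ⊕ Z/2
Ȟ^2: (0−0)−0=0 ⇒ 0


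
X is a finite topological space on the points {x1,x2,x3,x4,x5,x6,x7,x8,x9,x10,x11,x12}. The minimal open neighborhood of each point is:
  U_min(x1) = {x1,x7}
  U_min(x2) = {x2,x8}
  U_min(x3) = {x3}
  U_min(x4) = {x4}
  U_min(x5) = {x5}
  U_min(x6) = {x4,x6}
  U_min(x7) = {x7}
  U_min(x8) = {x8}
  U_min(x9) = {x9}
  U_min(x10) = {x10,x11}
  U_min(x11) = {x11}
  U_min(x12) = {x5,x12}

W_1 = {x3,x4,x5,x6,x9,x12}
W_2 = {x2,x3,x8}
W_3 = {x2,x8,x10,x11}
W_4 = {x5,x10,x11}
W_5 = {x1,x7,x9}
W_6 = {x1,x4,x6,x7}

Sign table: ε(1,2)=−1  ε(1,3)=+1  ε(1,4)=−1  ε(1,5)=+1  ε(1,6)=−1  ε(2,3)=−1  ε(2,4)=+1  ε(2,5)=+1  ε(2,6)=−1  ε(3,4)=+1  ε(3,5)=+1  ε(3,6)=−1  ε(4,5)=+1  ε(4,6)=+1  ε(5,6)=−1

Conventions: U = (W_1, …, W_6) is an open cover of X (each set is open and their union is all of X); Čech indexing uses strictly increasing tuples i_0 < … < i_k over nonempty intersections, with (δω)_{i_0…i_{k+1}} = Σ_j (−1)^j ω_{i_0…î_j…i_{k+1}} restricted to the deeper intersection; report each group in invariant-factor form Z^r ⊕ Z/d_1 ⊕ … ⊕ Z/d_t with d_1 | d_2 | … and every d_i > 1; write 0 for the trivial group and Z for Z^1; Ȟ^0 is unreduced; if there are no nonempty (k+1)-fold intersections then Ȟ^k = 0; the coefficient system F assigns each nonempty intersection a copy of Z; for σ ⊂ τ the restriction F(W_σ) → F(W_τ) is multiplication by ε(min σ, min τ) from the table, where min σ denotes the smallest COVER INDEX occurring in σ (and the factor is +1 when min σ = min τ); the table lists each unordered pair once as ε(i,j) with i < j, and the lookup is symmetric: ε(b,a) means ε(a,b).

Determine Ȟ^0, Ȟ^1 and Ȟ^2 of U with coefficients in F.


Ȟ^0 ≅ 0, Ȟ^1 ≅ Z ⊕ Z/2 and Ȟ^2 ≅ 0

nerve simplices:
  W12={x3} W14={x5} W15={x9} W16={x4,x6} W23={x2,x8} W34={x10,x11} W56={x1,x7}
C dims 6,7; δ0: rk 6, SNF 1^5·2
degree 0: 6−6−0 = 0 → Ȟ^0 ≅ 0
degree 1: 7−0−6 = 1 plus torsion [2] → Ȟ^1 ≅ Z ⊕ Z/2
degree 2: 0−0−0 = 0 → Ȟ^2 ≅ 0


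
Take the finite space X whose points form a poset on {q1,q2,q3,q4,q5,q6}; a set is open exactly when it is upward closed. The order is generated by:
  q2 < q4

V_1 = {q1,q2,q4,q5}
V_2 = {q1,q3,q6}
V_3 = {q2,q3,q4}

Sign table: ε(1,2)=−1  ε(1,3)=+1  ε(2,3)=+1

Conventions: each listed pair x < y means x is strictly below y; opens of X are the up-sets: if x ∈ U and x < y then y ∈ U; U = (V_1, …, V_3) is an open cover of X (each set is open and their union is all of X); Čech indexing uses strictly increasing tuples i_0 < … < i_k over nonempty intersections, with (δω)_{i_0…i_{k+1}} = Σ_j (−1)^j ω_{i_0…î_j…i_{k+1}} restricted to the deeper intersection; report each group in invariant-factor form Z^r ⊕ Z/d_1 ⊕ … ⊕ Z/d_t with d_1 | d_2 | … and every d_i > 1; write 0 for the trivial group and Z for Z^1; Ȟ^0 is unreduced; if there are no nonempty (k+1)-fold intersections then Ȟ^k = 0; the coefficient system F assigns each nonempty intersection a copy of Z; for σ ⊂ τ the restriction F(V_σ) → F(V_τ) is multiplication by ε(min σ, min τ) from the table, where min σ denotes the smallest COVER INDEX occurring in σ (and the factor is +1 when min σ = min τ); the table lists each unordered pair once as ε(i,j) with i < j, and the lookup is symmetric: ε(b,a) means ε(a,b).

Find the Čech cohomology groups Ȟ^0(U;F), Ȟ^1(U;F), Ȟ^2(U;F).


nonempty overlaps:
  V12={q1} V13={q2,q4} V23={q3}
C dims 3,3; δ0: rk 3, SNF 1^2·2
degree 0: 3−3−0 = 0 → Ȟ^0 ≅ 0
degree 1: 3−0−3 = 0 plus torsion [2] → Ȟ^1 ≅ Z/2
degree 2: 0−0−0 = 0 → Ȟ^2 ≅ 0

Ȟ^0 = 0, Ȟ^1 = Z/2, Ȟ^2 = 0


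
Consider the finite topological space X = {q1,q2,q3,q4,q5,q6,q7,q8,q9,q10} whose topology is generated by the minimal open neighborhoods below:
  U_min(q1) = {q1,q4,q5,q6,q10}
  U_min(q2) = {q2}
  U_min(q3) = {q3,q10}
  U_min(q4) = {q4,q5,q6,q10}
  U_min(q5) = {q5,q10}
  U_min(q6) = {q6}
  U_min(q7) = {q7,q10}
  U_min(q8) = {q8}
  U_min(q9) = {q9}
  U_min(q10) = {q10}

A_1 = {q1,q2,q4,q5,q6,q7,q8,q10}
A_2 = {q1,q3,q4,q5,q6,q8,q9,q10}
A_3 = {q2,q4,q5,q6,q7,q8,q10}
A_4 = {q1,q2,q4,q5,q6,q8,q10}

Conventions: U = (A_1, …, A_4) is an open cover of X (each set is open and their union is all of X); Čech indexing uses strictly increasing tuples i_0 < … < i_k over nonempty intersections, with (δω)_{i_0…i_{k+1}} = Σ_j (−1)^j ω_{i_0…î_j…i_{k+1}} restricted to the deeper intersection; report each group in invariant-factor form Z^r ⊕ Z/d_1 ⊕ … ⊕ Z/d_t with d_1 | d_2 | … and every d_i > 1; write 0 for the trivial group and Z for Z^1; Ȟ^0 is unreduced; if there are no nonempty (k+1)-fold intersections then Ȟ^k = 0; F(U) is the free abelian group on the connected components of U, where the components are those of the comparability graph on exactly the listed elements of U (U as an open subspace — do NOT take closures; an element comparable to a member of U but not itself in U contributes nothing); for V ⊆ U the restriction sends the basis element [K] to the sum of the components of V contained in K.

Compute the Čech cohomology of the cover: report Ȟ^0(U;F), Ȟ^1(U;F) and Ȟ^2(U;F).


Ȟ^0(U;F) ≅ Z^4; Ȟ^1(U;F) ≅ 0; Ȟ^2(U;F) ≅ 0

nerve simplices:
  A12={q1,q4,q5,q6,q8,q10} A13={q2,q4,q5,q6,q7,q8,q10} A14={q1,q2,q4,q5,q6,q8,q10} A23={q4,q5,q6,q8,q10} A24={q1,q4,q5,q6,q8,q10} A34={q2,q4,q5,q6,q8,q10}
  A123={q4,q5,q6,q8,q10} A124={q1,q4,q5,q6,q8,q10} A134={q2,q4,q5,q6,q8,q10} A234={q4,q5,q6,q8,q10}
  A1234={q4,q5,q6,q8,q10}
components per intersection:
  A1: {q1,q4,q5,q6,q7,q10} {q2} {q8}
  A2: {q1,q3,q4,q5,q6,q10} {q8} {q9}
  A3: {q2} {q4,q5,q6,q7,q10} {q8}
  A4: {q1,q4,q5,q6,q10} {q2} {q8}
  A12: {q1,q4,q5,q6,q10} {q8}
  A13: {q2} {q4,q5,q6,q7,q10} {q8}
  A14: {q1,q4,q5,q6,q10} {q2} {q8}
  A23: {q4,q5,q6,q10} {q8}
  A24: {q1,q4,q5,q6,q10} {q8}
  A34: {q2} {q4,q5,q6,q10} {q8}
  A123: {q4,q5,q6,q10} {q8}
  A124: {q1,q4,q5,q6,q10} {q8}
  A134: {q2} {q4,q5,q6,q10} {q8}
  A234: {q4,q5,q6,q10} {q8}
  A1234: {q4,q5,q6,q10} {q8}
C dims 12,15,9,2; δ0: rk 8, SNF 1^8; δ1: rk 7, SNF 1^7; δ2: rk 2, SNF 1^2
degree 0: 12−8−0 = 4 → Ȟ^0 ≅ Z^4
degree 1: 15−7−8 = 0 → Ȟ^1 ≅ 0
degree 2: 9−2−7 = 0 → Ȟ^2 ≅ 0


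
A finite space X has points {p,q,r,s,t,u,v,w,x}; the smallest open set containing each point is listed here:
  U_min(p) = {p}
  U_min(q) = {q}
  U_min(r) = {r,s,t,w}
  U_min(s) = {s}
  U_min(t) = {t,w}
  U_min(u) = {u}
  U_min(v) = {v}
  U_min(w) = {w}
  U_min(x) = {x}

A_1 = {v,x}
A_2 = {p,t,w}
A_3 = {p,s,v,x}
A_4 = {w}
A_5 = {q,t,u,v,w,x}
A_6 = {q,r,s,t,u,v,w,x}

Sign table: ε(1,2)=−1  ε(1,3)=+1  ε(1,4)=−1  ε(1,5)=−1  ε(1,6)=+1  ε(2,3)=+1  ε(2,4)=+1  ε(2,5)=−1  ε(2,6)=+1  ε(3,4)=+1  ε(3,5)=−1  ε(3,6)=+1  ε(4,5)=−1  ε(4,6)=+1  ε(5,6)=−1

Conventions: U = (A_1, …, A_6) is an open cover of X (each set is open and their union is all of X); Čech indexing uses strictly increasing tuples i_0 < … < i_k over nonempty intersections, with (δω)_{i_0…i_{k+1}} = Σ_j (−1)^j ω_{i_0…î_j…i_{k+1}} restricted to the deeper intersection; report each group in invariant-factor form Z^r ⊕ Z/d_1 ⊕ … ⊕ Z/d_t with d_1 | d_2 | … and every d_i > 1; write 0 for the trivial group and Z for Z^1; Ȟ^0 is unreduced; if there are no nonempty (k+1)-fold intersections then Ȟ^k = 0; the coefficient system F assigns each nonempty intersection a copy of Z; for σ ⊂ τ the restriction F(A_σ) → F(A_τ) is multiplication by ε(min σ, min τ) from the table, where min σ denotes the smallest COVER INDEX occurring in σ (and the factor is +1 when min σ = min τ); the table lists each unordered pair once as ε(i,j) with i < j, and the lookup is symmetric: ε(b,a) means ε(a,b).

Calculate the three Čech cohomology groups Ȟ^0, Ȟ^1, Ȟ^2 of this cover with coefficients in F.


Ȟ^0 = Z,  Ȟ^1 = Z,  Ȟ^2 = 0

cover nerve:
  A13={v,x} A15={v,x} A16={v,x} A23={p} A24={w} A25={t,w} A26={t,w} A35={v,x} A36={s,v,x} A45={w} A46={w} A56={q,t,u,v,w,x}
  A135={v,x} A136={v,x} A156={v,x} A245={w} A246={w} A256={t,w} A356={v,x} A456={w}
  A1356={v,x} A2456={w}
C dims 6,12,8,2; δ0: rk 5, SNF 1^5; δ1: rk 6, SNF 1^6; δ2: rk 2, SNF 1^2
Ȟ^0: (6−5)−0=1 ⇒ Z
Ȟ^1: (12−6)−5=1 ⇒ Z
Ȟ^2: (8−2)−6=0 ⇒ 0


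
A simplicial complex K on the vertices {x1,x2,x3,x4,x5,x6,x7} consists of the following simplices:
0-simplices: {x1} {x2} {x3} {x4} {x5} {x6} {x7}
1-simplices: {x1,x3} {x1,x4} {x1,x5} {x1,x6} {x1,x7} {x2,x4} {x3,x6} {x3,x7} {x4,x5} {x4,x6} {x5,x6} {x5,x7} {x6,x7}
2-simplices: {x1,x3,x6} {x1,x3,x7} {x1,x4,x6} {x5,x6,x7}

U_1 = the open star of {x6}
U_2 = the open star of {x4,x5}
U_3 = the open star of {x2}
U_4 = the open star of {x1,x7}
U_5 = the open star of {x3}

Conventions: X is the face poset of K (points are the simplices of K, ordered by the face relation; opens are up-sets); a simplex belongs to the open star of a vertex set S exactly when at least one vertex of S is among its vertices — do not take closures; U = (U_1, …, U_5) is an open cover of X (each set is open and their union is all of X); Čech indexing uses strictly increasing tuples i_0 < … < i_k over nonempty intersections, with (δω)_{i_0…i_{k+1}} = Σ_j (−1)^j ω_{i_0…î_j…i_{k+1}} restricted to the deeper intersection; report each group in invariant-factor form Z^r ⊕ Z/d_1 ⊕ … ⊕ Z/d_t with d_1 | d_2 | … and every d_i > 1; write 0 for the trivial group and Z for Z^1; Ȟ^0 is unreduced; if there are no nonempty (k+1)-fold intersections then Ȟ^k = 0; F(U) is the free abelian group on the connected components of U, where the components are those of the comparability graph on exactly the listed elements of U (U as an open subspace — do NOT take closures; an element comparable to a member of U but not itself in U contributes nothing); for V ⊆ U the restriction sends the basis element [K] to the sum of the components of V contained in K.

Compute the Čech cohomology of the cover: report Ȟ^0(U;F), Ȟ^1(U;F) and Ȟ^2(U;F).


nerve simplices:
  U1={{x6},{x1,x6},{x3,x6},{x4,x6},{x5,x6},{x6,x7},{x1,x3,x6},{x1,x4,x6},{x5,x6,x7}} U2={{x4},{x5},{x1,x4},{x1,x5},{x2,x4},{x4,x5},{x4,x6},{x5,x6},{x5,x7},{x1,x4,x6},{x5,x6,x7}} U3={{x2},{x2,x4}} U4={{x1},{x7},{x1,x3},{x1,x4},{x1,x5},{x1,x6},{x1,x7},{x3,x7},{x5,x7},{x6,x7},{x1,x3,x6},{x1,x3,x7},{x1,x4,x6},{x5,x6,x7}} U5={{x3},{x1,x3},{x3,x6},{x3,x7},{x1,x3,x6},{x1,x3,x7}}
  U12={{x4,x6},{x5,x6},{x1,x4,x6},{x5,x6,x7}} U14={{x1,x6},{x6,x7},{x1,x3,x6},{x1,x4,x6},{x5,x6,x7}} U15={{x3,x6},{x1,x3,x6}} U23={{x2,x4}} U24={{x1,x4},{x1,x5},{x5,x7},{x1,x4,x6},{x5,x6,x7}} U45={{x1,x3},{x3,x7},{x1,x3,x6},{x1,x3,x7}}
  U124={{x1,x4,x6},{x5,x6,x7}} U145={{x1,x3,x6}}
components per intersection:
  U1: {{x6},{x1,x6},{x3,x6},{x4,x6},{x5,x6},{x6,x7},{x1,x3,x6},{x1,x4,x6},{x5,x6,x7}}
  U2: {{x4},{x5},{x1,x4},{x1,x5},{x2,x4},{x4,x5},{x4,x6},{x5,x6},{x5,x7},{x1,x4,x6},{x5,x6,x7}}
  U3: {{x2},{x2,x4}}
  U4: {{x1},{x7},{x1,x3},{x1,x4},{x1,x5},{x1,x6},{x1,x7},{x3,x7},{x5,x7},{x6,x7},{x1,x3,x6},{x1,x3,x7},{x1,x4,x6},{x5,x6,x7}}
  U5: {{x3},{x1,x3},{x3,x6},{x3,x7},{x1,x3,x6},{x1,x3,x7}}
  U12: {{x4,x6},{x1,x4,x6}} {{x5,x6},{x5,x6,x7}}
  U14: {{x1,x6},{x1,x3,x6},{x1,x4,x6}} {{x6,x7},{x5,x6,x7}}
  U15: {{x3,x6},{x1,x3,x6}}
  U23: {{x2,x4}}
  U24: {{x1,x4},{x1,x4,x6}} {{x1,x5}} {{x5,x7},{x5,x6,x7}}
  U45: {{x1,x3},{x3,x7},{x1,x3,x6},{x1,x3,x7}}
  U124: {{x1,x4,x6}} {{x5,x6,x7}}
  U145: {{x1,x3,x6}}
C dims 5,10,3; δ0: rk 4, SNF 1^4; δ1: rk 3, SNF 1^3
degree 0: 5−4−0 = 1 → Ȟ^0 ≅ Z
degree 1: 10−3−4 = 3 → Ȟ^1 ≅ Z^3
degree 2: 3−0−3 = 0 → Ȟ^2 ≅ 0

Ȟ^0(U;F) ≅ Z; Ȟ^1(U;F) ≅ Z^3; Ȟ^2(U;F) ≅ 0


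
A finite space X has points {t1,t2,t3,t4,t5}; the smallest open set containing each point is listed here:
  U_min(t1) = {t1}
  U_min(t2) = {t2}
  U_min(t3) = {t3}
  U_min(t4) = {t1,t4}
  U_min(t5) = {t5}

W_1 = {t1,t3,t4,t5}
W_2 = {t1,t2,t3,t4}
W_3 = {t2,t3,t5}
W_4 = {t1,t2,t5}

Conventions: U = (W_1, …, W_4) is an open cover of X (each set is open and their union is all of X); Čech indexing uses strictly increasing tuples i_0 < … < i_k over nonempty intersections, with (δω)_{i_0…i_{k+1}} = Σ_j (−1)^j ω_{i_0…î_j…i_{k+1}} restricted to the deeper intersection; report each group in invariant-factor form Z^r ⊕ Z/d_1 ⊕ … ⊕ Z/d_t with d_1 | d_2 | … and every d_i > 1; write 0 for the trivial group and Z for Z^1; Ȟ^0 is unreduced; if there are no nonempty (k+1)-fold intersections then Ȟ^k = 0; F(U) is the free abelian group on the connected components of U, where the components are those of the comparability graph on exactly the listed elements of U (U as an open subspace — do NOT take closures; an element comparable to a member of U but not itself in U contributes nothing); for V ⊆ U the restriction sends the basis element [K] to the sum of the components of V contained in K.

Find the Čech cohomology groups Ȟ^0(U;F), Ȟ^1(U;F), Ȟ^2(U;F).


Ȟ^0(U;F) ≅ Z^4, Ȟ^1(U;F) ≅ 0 and Ȟ^2(U;F) ≅ 0

nonempty intersections:
  W12={t1,t3,t4} W13={t3,t5} W14={t1,t5} W23={t2,t3} W24={t1,t2} W34={t2,t5}
  W123={t3} W124={t1} W134={t5} W234={t2}
components per intersection:
  W1: {t1,t4} {t3} {t5}
  W2: {t1,t4} {t2} {t3}
  W3: {t2} {t3} {t5}
  W4: {t1} {t2} {t5}
  W12: {t1,t4} {t3}
  W13: {t3} {t5}
  W14: {t1} {t5}
  W23: {t2} {t3}
  W24: {t1} {t2}
  W34: {t2} {t5}
  W123: {t3}
  W124: {t1}
  W134: {t5}
  W234: {t2}
C dims 12,12,4; δ0: rk 8, SNF 1^8; δ1: rk 4, SNF 1^4
Ȟ^0: (12−8)−0=4 ⇒ Z^4
Ȟ^1: (12−4)−8=0 ⇒ 0
Ȟ^2: (4−0)−4=0 ⇒ 0


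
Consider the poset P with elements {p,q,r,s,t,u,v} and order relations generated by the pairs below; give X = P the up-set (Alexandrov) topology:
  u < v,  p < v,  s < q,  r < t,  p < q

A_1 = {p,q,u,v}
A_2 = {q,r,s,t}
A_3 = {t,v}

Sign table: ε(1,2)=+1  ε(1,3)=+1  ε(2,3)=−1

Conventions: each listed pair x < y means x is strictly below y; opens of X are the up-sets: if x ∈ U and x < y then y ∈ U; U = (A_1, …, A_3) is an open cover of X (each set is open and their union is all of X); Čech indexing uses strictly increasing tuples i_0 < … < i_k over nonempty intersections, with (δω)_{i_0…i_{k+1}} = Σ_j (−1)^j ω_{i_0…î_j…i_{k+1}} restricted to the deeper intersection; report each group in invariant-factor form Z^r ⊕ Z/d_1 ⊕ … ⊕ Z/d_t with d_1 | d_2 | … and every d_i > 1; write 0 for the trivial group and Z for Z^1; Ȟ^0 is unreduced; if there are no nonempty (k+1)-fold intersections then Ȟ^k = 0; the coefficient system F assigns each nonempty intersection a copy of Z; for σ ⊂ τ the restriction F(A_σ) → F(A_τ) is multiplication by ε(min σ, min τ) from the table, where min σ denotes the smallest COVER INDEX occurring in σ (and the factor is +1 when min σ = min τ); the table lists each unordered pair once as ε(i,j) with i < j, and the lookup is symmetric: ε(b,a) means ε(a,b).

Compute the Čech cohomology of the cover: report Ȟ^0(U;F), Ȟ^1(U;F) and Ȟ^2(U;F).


Ȟ^0 ≅ 0; Ȟ^1 ≅ Z/2; Ȟ^2 ≅ 0

nerve of the cover:
  A12={q} A13={v} A23={t}
C dims 3,3; δ0: rk 3, SNF 1^2·2
Ȟ^0 = (3 − 3) − 0 = 0, so Ȟ^0 ≅ 0
Ȟ^1 = (3 − 0) − 3 = 0 plus torsion [2], so Ȟ^1 ≅ Z/2
Ȟ^2 = (0 − 0) − 0 = 0, so Ȟ^2 ≅ 0


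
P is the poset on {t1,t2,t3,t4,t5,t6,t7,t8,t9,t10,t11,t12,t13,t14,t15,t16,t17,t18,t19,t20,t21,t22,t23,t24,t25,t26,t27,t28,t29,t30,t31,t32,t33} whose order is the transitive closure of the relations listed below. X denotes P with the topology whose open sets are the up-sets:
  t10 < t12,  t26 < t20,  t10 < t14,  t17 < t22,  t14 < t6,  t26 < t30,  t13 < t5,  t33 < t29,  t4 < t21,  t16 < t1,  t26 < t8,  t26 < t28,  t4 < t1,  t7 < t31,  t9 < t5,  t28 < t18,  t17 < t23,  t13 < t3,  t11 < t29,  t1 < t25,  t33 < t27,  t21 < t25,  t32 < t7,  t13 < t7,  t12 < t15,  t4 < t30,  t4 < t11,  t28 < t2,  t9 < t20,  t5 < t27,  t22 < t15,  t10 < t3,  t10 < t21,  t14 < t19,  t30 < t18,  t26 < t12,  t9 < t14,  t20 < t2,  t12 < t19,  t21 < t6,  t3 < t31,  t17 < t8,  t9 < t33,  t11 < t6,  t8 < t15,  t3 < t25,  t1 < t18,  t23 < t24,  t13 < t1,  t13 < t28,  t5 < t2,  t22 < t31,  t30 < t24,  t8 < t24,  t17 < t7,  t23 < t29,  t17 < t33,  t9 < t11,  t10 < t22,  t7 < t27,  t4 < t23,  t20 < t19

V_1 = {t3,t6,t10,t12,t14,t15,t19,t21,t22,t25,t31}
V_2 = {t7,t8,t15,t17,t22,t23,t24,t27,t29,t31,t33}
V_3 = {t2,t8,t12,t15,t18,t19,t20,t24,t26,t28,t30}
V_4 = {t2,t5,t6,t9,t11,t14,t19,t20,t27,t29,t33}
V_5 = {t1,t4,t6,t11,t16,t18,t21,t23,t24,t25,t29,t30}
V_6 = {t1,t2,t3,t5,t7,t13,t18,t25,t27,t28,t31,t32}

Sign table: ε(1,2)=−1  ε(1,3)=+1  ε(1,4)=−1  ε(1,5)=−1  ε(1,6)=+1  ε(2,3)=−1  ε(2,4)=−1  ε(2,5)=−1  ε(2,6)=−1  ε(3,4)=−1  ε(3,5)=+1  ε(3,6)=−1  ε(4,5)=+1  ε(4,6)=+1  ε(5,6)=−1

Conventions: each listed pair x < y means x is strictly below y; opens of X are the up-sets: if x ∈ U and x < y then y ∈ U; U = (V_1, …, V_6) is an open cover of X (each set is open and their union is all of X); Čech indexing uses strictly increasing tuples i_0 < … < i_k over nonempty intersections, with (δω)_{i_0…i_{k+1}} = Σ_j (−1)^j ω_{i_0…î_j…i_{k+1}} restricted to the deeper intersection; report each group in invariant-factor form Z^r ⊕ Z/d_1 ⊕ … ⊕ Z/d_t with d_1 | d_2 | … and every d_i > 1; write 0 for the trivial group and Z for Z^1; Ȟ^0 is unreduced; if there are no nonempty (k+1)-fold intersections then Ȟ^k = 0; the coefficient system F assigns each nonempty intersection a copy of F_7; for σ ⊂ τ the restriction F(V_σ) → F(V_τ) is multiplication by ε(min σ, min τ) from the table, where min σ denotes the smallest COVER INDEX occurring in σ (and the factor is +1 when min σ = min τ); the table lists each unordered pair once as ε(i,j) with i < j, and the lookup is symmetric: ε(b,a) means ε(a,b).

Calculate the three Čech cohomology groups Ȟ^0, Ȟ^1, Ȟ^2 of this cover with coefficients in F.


nerve simplices:
  V12={t15,t22,t31} V13={t12,t15,t19} V14={t6,t14,t19} V15={t6,t21,t25} V16={t3,t25,t31} V23={t8,t15,t24} V24={t27,t29,t33} V25={t23,t24,t29} V26={t7,t27,t31} V34={t2,t19,t20} V35={t18,t24,t30} V36={t2,t18,t28} V45={t6,t11,t29} V46={t2,t5,t27} V56={t1,t18,t25}
  V123={t15} V126={t31} V134={t19} V145={t6} V156={t25} V235={t24} V245={t29} V246={t27} V346={t2} V356={t18}
C dims 6,15,10; δ0: rk_F7 6; δ1: rk_F7 9
degree 0: 6−6−0 = 0 → Ȟ^0 ≅ 0
degree 1: 15−9−6 = 0 → Ȟ^1 ≅ 0
degree 2: 10−0−9 = 1 → Ȟ^2 ≅ Z/7

Ȟ^0 = 0; Ȟ^1 = 0; Ȟ^2 = Z/7


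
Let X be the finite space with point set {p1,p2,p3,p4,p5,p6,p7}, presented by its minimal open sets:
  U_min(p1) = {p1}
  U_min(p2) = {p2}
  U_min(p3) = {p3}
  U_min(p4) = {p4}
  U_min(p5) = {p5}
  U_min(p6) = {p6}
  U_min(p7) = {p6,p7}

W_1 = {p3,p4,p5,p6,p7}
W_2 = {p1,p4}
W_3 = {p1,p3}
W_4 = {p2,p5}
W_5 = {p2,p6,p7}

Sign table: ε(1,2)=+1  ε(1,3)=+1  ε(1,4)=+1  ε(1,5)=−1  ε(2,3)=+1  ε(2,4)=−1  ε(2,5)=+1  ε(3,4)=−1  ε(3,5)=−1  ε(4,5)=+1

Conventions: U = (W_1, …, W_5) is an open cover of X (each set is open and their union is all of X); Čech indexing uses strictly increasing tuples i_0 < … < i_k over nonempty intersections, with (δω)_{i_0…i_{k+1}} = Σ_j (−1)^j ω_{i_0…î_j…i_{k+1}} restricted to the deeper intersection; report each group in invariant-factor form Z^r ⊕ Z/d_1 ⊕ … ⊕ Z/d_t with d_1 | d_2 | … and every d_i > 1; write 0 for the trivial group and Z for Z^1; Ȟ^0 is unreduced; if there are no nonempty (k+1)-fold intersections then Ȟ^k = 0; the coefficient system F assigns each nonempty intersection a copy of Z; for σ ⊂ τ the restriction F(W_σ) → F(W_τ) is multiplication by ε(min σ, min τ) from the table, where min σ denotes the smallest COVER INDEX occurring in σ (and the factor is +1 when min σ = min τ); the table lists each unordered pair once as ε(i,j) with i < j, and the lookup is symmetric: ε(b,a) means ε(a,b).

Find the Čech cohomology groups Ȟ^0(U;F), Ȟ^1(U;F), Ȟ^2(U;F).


Ȟ^0(U;F) ≅ 0, Ȟ^1(U;F) ≅ Z ⊕ Z/2, Ȟ^2(U;F) ≅ 0

nerve of the cover:
  W12={p4} W13={p3} W14={p5} W15={p6,p7} W23={p1} W45={p2}
C dims 5,6; δ0: rk 5, SNF 1^4·2
Ȟ^0 = (5 − 5) − 0 = 0, so Ȟ^0 ≅ 0
Ȟ^1 = (6 − 0) − 5 = 1 plus torsion [2], so Ȟ^1 ≅ Z ⊕ Z/2
Ȟ^2 = (0 − 0) − 0 = 0, so Ȟ^2 ≅ 0


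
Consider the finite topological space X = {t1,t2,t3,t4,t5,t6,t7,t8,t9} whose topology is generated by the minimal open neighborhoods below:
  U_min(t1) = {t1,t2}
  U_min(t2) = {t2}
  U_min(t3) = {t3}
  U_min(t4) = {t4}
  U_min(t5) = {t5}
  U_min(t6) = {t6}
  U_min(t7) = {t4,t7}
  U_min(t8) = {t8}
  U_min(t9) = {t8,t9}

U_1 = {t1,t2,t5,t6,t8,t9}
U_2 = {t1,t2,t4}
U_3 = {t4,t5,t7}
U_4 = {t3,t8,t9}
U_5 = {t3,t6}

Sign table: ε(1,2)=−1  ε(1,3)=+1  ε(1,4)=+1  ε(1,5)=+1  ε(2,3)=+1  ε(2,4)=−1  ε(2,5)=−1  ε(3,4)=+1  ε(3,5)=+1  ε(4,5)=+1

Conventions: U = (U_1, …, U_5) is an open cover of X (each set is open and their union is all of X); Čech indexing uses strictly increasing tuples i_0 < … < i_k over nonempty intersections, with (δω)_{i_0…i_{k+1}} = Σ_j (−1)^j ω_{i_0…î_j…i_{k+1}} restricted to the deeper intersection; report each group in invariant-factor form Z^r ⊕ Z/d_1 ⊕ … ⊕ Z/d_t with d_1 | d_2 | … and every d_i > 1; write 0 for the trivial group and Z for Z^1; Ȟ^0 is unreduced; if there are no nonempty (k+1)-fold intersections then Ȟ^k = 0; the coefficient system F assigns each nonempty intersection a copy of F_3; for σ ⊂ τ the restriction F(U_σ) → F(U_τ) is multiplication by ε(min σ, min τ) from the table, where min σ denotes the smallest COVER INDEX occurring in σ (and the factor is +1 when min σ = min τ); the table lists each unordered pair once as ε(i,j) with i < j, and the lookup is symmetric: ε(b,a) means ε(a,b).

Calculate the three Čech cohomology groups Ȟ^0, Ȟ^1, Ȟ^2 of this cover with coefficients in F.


nonempty intersections:
  U12={t1,t2} U13={t5} U14={t8,t9} U15={t6} U23={t4} U45={t3}
C dims 5,6; δ0: rk_F3 5
Ȟ^0: (5−5)−0=0 ⇒ 0
Ȟ^1: (6−0)−5=1 ⇒ Z/3
Ȟ^2: (0−0)−0=0 ⇒ 0

Ȟ^0(U;F) ≅ 0, Ȟ^1(U;F) ≅ Z/3 and Ȟ^2(U;F) ≅ 0


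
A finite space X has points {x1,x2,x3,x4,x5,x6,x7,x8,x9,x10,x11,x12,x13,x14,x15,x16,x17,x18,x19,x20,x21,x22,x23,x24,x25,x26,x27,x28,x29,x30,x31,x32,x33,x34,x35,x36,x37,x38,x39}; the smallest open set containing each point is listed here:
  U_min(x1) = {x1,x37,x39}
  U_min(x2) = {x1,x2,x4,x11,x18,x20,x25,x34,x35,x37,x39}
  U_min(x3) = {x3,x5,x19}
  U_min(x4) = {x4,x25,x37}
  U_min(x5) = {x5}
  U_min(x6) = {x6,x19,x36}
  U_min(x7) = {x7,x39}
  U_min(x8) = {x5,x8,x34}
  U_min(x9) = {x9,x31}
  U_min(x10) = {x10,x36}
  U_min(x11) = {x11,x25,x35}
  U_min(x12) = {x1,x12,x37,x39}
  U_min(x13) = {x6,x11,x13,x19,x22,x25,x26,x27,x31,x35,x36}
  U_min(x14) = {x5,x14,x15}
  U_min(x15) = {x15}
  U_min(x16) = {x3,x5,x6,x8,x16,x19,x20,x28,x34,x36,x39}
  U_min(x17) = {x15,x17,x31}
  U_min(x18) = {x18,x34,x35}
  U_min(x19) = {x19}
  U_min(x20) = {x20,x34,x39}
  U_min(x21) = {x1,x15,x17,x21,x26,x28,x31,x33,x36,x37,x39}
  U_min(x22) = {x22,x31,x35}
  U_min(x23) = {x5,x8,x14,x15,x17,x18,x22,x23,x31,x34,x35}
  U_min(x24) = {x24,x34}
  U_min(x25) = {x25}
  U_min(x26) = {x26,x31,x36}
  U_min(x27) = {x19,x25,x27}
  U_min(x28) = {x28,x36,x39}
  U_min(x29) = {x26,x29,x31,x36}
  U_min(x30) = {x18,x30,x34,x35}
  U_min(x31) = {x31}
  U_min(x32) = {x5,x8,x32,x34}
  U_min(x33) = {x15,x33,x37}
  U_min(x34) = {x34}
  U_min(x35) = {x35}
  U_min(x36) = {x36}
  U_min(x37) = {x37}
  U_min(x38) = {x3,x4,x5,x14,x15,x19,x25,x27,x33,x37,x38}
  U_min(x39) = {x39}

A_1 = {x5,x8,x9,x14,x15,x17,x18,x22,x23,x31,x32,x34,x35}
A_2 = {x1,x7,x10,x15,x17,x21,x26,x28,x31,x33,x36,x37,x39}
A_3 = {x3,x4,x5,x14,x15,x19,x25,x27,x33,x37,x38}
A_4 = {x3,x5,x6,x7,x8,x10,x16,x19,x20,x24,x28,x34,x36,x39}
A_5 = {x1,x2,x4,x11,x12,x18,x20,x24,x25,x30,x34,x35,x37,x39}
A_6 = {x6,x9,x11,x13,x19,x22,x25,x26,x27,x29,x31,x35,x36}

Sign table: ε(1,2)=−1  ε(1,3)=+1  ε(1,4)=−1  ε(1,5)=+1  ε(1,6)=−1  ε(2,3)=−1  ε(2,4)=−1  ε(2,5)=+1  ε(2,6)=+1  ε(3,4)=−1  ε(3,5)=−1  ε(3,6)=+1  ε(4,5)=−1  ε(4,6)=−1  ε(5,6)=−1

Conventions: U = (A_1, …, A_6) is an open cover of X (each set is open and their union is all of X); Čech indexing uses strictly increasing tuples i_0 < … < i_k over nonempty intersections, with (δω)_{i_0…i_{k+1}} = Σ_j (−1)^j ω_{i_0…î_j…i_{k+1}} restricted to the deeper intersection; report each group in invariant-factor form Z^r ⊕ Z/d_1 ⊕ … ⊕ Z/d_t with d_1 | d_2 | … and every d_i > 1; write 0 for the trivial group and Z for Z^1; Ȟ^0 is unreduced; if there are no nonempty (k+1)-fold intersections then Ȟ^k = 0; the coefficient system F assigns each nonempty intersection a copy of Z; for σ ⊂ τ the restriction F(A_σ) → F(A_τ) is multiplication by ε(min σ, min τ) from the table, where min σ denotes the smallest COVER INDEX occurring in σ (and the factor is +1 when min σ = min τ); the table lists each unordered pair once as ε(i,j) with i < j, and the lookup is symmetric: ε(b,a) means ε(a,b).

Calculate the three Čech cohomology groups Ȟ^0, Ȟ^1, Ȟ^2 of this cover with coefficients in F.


cover nerve:
  A12={x15,x17,x31} A13={x5,x14,x15} A14={x5,x8,x34} A15={x18,x34,x35} A16={x9,x22,x31,x35} A23={x15,x33,x37} A24={x7,x10,x28,x36,x39} A25={x1,x37,x39} A26={x26,x31,x36} A34={x3,x5,x19} A35={x4,x25,x37} A36={x19,x25,x27} A45={x20,x24,x34,x39} A46={x6,x19,x36} A56={x11,x25,x35}
  A123={x15} A126={x31} A134={x5} A145={x34} A156={x35} A235={x37} A245={x39} A246={x36} A346={x19} A356={x25}
C dims 6,15,10; δ0: rk 6, SNF 1^5·2; δ1: rk 9, SNF 1^9
Ȟ^0: (6−6)−0=0 ⇒ 0
Ȟ^1: (15−9)−6=0 plus torsion [2] ⇒ Z/2
Ȟ^2: (10−0)−9=1 ⇒ Z

Ȟ^0(U;F) ≅ 0, Ȟ^1(U;F) ≅ Z/2 and Ȟ^2(U;F) ≅ Z


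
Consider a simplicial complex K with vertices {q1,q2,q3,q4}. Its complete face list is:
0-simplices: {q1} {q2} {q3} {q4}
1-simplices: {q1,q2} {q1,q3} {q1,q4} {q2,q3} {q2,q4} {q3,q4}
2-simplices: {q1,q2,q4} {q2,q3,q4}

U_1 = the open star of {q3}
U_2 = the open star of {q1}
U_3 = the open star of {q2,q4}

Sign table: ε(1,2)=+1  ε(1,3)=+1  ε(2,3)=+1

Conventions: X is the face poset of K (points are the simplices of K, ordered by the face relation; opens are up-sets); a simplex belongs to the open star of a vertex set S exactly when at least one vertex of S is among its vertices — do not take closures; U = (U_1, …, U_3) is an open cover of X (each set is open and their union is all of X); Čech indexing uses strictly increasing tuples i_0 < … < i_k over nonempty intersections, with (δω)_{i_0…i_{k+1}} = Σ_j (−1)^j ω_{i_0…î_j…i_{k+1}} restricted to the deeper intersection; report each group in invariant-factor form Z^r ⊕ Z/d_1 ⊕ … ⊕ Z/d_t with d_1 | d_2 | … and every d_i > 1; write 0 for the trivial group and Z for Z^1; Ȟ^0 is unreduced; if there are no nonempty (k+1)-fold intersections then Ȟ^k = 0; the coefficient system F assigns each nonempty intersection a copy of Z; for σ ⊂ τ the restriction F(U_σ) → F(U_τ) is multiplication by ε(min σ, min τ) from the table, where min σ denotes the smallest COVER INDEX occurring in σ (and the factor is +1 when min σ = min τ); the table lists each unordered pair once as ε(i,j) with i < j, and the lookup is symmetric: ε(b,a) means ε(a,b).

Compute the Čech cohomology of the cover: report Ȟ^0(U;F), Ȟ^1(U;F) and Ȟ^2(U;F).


nonempty overlaps:
  U1={{q3},{q1,q3},{q2,q3},{q3,q4},{q2,q3,q4}} U2={{q1},{q1,q2},{q1,q3},{q1,q4},{q1,q2,q4}} U3={{q2},{q4},{q1,q2},{q1,q4},{q2,q3},{q2,q4},{q3,q4},{q1,q2,q4},{q2,q3,q4}}
  U12={{q1,q3}} U13={{q2,q3},{q3,q4},{q2,q3,q4}} U23={{q1,q2},{q1,q4},{q1,q2,q4}}
C dims 3,3; δ0: rk 2, SNF 1^2
degree 0: 3−2−0 = 1 → Ȟ^0 ≅ Z
degree 1: 3−0−2 = 1 → Ȟ^1 ≅ Z
degree 2: 0−0−0 = 0 → Ȟ^2 ≅ 0

Ȟ^0 ≅ Z, Ȟ^1 ≅ Z, Ȟ^2 ≅ 0


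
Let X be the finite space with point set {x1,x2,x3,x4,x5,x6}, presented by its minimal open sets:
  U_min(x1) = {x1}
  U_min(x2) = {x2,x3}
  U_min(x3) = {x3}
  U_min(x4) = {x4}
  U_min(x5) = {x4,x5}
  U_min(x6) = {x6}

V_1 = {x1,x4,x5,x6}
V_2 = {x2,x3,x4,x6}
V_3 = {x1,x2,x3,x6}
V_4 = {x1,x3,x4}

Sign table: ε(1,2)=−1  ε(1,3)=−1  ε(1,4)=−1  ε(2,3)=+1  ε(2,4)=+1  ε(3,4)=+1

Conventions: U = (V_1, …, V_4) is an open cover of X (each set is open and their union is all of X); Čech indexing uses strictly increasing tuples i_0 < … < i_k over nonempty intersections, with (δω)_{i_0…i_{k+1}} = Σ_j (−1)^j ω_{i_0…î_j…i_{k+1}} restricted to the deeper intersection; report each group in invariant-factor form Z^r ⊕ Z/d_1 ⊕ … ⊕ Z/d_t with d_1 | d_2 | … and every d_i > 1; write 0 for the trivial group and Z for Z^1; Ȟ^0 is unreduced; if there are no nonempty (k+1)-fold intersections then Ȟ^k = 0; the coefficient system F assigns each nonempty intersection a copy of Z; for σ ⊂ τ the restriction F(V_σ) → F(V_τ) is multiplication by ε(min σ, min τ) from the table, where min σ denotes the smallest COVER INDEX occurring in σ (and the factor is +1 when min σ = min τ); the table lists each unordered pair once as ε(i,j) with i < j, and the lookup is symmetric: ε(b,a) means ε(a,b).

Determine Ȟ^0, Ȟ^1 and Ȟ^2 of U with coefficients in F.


cover nerve:
  V12={x4,x6} V13={x1,x6} V14={x1,x4} V23={x2,x3,x6} V24={x3,x4} V34={x1,x3}
  V123={x6} V124={x4} V134={x1} V234={x3}
C dims 4,6,4; δ0: rk 3, SNF 1^3; δ1: rk 3, SNF 1^3
Ȟ^0: (4−3)−0=1 ⇒ Z
Ȟ^1: (6−3)−3=0 ⇒ 0
Ȟ^2: (4−0)−3=1 ⇒ Z

Ȟ^0(U;F) ≅ Z; Ȟ^1(U;F) ≅ 0; Ȟ^2(U;F) ≅ Z


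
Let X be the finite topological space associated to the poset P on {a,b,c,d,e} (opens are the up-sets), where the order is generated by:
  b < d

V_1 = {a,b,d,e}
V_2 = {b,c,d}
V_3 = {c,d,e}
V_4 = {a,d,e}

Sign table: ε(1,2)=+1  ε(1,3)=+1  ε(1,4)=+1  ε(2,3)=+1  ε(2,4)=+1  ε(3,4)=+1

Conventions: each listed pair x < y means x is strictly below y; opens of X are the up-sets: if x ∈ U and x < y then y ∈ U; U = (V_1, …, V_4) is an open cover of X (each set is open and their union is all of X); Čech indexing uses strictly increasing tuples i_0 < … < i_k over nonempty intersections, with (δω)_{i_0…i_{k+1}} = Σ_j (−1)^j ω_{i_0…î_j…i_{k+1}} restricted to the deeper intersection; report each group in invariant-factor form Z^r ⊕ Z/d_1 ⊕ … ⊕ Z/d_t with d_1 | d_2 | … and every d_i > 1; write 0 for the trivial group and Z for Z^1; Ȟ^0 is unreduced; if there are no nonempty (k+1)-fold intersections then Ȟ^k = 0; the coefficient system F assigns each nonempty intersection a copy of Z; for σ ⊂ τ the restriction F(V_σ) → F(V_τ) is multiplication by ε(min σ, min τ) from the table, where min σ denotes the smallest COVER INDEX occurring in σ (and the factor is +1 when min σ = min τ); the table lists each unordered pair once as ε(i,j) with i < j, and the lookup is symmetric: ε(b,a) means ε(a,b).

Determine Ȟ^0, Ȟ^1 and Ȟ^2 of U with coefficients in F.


Ȟ^0 ≅ Z; Ȟ^1 ≅ 0; Ȟ^2 ≅ 0

nerve simplices:
  V12={b,d} V13={d,e} V14={a,d,e} V23={c,d} V24={d} V34={d,e}
  V123={d} V124={d} V134={d,e} V234={d}
  V1234={d}
C dims 4,6,4,1; δ0: rk 3, SNF 1^3; δ1: rk 3, SNF 1^3; δ2: rk 1, SNF 1^1
degree 0: 4−3−0 = 1 → Ȟ^0 ≅ Z
degree 1: 6−3−3 = 0 → Ȟ^1 ≅ 0
degree 2: 4−1−3 = 0 → Ȟ^2 ≅ 0


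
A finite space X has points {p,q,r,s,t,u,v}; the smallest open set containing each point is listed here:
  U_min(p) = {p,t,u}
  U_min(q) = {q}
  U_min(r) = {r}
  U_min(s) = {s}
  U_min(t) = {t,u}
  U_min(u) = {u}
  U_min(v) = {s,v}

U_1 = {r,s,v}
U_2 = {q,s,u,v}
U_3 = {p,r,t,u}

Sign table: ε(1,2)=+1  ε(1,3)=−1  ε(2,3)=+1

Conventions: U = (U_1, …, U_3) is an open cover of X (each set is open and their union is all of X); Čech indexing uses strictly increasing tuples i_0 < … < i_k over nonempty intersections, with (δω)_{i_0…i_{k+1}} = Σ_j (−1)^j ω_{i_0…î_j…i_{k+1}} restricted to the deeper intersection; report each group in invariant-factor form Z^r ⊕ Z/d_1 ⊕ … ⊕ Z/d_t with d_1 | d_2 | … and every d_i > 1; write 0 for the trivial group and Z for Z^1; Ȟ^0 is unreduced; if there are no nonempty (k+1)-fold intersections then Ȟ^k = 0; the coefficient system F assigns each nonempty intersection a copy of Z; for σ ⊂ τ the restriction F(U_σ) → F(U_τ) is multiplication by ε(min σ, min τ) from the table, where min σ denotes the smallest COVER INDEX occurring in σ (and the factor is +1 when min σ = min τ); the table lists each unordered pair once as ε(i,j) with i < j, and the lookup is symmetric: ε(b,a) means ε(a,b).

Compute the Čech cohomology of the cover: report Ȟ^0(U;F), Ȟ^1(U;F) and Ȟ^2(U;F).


nonempty overlaps:
  U12={s,v} U13={r} U23={u}
C dims 3,3; δ0: rk 3, SNF 1^2·2
degree 0: 3−3−0 = 0 → Ȟ^0 ≅ 0
degree 1: 3−0−3 = 0 plus torsion [2] → Ȟ^1 ≅ Z/2
degree 2: 0−0−0 = 0 → Ȟ^2 ≅ 0

Ȟ^0 ≅ 0; Ȟ^1 ≅ Z/2; Ȟ^2 ≅ 0


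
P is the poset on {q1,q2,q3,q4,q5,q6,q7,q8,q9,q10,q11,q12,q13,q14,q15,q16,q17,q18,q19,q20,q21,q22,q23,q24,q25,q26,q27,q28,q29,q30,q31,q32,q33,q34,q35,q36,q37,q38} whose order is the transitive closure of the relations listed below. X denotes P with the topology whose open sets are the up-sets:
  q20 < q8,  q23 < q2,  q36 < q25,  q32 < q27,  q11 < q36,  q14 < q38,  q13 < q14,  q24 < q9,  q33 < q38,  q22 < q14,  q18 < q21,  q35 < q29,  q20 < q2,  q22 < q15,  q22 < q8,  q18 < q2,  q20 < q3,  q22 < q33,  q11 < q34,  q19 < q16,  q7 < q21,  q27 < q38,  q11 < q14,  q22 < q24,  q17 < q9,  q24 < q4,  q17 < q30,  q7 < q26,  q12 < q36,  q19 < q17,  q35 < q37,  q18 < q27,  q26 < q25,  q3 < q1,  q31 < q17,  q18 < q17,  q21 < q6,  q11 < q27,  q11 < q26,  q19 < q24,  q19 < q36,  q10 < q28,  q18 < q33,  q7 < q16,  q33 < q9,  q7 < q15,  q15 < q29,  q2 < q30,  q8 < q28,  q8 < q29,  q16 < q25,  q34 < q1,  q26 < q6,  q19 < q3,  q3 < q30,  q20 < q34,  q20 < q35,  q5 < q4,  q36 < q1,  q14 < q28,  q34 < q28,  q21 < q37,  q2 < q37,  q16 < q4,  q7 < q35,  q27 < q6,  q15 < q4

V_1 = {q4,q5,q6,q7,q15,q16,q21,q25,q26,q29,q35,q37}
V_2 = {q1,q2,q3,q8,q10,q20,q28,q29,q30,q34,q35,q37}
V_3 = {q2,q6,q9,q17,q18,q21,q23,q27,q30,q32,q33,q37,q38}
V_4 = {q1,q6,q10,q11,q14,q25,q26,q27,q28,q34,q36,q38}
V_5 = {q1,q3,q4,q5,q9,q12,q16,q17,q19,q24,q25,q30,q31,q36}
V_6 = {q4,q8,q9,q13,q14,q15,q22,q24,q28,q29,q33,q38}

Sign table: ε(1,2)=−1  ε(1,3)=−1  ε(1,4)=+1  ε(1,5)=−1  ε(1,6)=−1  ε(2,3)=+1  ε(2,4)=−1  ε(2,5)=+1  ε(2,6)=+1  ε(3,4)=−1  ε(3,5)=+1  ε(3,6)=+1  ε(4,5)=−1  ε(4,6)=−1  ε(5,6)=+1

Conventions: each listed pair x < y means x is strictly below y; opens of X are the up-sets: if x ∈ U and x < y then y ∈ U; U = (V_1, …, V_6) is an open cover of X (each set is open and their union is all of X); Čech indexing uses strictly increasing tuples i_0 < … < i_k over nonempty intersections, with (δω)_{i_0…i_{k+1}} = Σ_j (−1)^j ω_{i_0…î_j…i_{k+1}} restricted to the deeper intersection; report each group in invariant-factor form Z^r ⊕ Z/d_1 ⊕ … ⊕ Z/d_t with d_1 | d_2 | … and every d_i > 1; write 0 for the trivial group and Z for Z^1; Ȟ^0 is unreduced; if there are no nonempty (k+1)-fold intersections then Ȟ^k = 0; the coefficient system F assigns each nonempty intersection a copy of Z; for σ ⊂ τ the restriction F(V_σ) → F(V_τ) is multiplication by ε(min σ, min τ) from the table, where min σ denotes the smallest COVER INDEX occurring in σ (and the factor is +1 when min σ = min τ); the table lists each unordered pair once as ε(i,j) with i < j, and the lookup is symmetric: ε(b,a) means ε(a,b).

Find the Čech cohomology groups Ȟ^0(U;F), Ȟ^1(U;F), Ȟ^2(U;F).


nerve of the cover:
  V12={q29,q35,q37} V13={q6,q21,q37} V14={q6,q25,q26} V15={q4,q5,q16,q25} V16={q4,q15,q29} V23={q2,q30,q37} V24={q1,q10,q28,q34} V25={q1,q3,q30} V26={q8,q28,q29} V34={q6,q27,q38} V35={q9,q17,q30} V36={q9,q33,q38} V45={q1,q25,q36} V46={q14,q28,q38} V56={q4,q9,q24}
  V123={q37} V126={q29} V134={q6} V145={q25} V156={q4} V235={q30} V245={q1} V246={q28} V346={q38} V356={q9}
C dims 6,15,10; δ0: rk 5, SNF 1^5; δ1: rk 10, SNF 1^9·2
Ȟ^0 = (6 − 5) − 0 = 1, so Ȟ^0 ≅ Z
Ȟ^1 = (15 − 10) − 5 = 0, so Ȟ^1 ≅ 0
Ȟ^2 = (10 − 0) − 10 = 0 plus torsion [2], so Ȟ^2 ≅ Z/2

Ȟ^0 = Z, Ȟ^1 = 0 and Ȟ^2 = Z/2
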